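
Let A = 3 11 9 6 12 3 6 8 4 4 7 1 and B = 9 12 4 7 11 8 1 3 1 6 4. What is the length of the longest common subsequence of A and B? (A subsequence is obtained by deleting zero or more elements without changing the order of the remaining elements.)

5

Backtracking the LCS table gives one alignment: 9 (A3,B1) → 12 (A5,B2) → 3 (A6,B8) → 6 (A7,B10) → 4 (A10,B11).
So the longest common subsequence has length 5.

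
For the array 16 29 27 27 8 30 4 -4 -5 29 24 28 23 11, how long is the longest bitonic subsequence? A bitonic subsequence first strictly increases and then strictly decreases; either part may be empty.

One longest bitonic subsequence is 16, 29, 27, 8, 4, -4, -5 (positions 1,2,4,5,7,8,9): it rises to 29 then falls. Length 7 is optimal.

7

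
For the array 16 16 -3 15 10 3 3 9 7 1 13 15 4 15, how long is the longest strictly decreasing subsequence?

6

One longest decreasing subsequence is 16, 15, 10, 9, 7, 1 (positions 1,4,5,8,9,10), of length 6; no longer one exists.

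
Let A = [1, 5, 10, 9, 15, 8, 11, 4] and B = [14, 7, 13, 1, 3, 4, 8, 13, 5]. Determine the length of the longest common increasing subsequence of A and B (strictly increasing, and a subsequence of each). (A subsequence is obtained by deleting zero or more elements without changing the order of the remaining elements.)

For each value that appears in both, track the longest common increasing run ending there.
The best achievable length is 2; one witness is 1, 4 (A-positions 1,8, B-positions 4,6).

2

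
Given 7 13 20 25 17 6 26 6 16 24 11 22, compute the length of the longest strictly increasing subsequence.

One longest increasing subsequence is 7, 13, 20, 25, 26 (positions 1,2,3,4,7), of length 5; no longer one exists.

5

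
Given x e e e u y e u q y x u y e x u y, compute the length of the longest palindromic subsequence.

9

Using dp[i][j] = 2 + dp[i+1][j−1] if the ends match, else max(dp[i+1][j], dp[i][j−1]):
dp[1][17] = 9. A witness is xeyuxuyex at positions 1,2,6,8,11,12,13,14,15.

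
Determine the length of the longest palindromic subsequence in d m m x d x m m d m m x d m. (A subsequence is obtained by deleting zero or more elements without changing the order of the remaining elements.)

11

One longest palindromic subsequence is mdxmmdmmxdm (positions 2,5,6,7,8,9,10,11,12,13,14); it reads the same forward and backward, and the interval DP gives dp[1][14] = 11.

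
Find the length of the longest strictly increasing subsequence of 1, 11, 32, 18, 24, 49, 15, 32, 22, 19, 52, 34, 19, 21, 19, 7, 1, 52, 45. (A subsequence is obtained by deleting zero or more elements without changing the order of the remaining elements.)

Scanning left to right, the best length ending at each element is: 1→1, 11→2, 32→3, 18→3, 24→4, 49→5, 15→3, 32→5, 22→4, 19→4, 52→6, 34→6, 19→4, 21→5, 19→4, 7→2, 1→1, 52→7, 45→7.
So the longest increasing subsequence has length 7, e.g. 1, 11, 18, 24, 32, 34, 52.

7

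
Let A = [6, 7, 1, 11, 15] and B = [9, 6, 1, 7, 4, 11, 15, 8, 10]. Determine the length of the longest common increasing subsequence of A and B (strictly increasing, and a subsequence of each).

A longest common strictly increasing subsequence is 6, 7, 11, 15 (length 4); it appears in order in both A and B, and no longer such subsequence exists.

4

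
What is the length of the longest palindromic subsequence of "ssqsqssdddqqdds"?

9

One longest palindromic subsequence is sqqdddqqs (positions 1,3,5,8,9,10,11,12,15); it reads the same forward and backward, and the interval DP gives dp[1][15] = 9.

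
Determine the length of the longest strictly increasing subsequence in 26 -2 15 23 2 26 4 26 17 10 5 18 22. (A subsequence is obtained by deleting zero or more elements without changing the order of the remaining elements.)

Scanning left to right, the best length ending at each element is: 26→1, -2→1, 15→2, 23→3, 2→2, 26→4, 4→3, 26→4, 17→4, 10→4, 5→4, 18→5, 22→6.
So the longest increasing subsequence has length 6, e.g. -2, 2, 4, 17, 18, 22.

6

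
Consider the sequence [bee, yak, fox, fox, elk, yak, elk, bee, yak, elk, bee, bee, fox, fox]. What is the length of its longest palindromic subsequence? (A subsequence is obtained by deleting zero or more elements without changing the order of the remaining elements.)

One longest palindromic subsequence is fox fox elk yak bee yak elk fox fox (positions 3,4,5,6,8,9,10,13,14); it reads the same forward and backward, and the interval DP gives dp[1][14] = 9.

9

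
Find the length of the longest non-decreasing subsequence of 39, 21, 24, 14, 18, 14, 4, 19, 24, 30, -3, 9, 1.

Let dp[i] be the longest non-decreasing subsequence ending at position i. Then dp = [1, 1, 2, 1, 2, 2, 1, 3, 4, 5, 1, 2, 2].
The maximum is 5; one witness is 14, 18, 19, 24, 30 at positions 4,5,8,9,10.

5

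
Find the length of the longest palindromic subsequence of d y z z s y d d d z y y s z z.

Using dp[i][j] = 2 + dp[i+1][j−1] if the ends match, else max(dp[i+1][j], dp[i][j−1]):
dp[1][15] = 11. A witness is zzsydddyszz at positions 3,4,5,6,7,8,9,12,13,14,15.

11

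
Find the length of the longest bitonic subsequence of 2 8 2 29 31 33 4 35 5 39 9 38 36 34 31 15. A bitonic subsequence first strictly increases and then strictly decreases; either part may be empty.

12

One longest bitonic subsequence is 2, 8, 29, 31, 33, 35, 39, 38, 36, 34, 31, 15 (positions 1,2,4,5,6,8,10,12,13,14,15,16): it rises to 39 then falls. Length 12 is optimal.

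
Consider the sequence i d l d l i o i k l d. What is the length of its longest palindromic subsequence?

One longest palindromic subsequence is dlioild (positions 2,3,6,7,8,10,11); it reads the same forward and backward, and the interval DP gives dp[1][11] = 7.

7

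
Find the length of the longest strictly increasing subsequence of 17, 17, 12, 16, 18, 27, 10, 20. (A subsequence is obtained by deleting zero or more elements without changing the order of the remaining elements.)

4

Let dp[i] be the longest increasing subsequence ending at position i. Then dp = [1, 1, 1, 2, 3, 4, 1, 4].
The maximum is 4; one witness is 12, 16, 18, 27 at positions 3,4,5,6.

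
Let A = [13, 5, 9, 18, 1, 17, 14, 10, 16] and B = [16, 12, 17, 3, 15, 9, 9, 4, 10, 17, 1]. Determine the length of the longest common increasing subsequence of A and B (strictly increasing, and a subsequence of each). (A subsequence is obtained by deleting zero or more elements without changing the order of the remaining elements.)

For each value that appears in both, track the longest common increasing run ending there.
The best achievable length is 2; one witness is 9, 10 (A-positions 3,8, B-positions 6,9).

2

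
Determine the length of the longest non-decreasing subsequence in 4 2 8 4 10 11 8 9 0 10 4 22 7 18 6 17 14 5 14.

7

Let dp[i] be the longest non-decreasing subsequence ending at position i. Then dp = [1, 1, 2, 2, 3, 4, 3, 4, 1, 5, 3, 6, 4, 6, 4, 6, 6, 4, 7].
The maximum is 7; one witness is 4, 8, 8, 9, 10, 14, 14 at positions 1,3,7,8,10,17,19.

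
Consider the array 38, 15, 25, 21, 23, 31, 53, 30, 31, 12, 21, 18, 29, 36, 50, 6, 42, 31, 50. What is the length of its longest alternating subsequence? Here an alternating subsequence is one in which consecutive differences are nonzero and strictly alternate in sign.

15

Track the best alternating length ending on an up-step vs a down-step at each position: up/down = 1/1, 1/2, 3/2, 3/4, 5/4, 5/2, 5/1, 5/6, 7/6, 1/8, 9/8, 9/10, 11/8, 11/6, 11/6, 1/12, 13/12, 13/14, 15/6.
The maximum over both is 15; one such subsequence is 38, 15, 25, 21, 31, 30, 31, 12, 21, 18, 29, 6, 42, 31, 50.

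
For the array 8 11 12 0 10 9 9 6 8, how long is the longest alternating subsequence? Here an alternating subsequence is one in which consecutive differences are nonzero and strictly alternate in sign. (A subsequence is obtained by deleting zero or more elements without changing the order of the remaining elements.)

6

A longest alternating subsequence is 8, 11, 0, 10, 6, 8 (positions 1,2,4,5,8,9); its 5 consecutive differences strictly alternate in sign, and length 6 is optimal.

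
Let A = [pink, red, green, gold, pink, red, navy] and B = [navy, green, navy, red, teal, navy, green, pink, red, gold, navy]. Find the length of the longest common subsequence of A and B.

5

Backtracking the LCS table gives one alignment: red (A2,B4) → green (A3,B7) → pink (A5,B8) → red (A6,B9) → navy (A7,B11).
So the longest common subsequence has length 5.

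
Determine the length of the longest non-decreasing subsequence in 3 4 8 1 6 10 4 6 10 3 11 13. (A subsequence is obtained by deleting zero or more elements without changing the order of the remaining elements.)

One longest non-decreasing subsequence is 3, 4, 8, 10, 10, 11, 13 (positions 1,2,3,6,9,11,12), of length 7; no longer one exists.

7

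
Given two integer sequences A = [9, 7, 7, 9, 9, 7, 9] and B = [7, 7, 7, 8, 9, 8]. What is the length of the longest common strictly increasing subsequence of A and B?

For each value that appears in both, track the longest common increasing run ending there.
The best achievable length is 2; one witness is 7, 9 (A-positions 2,4, B-positions 1,5).

2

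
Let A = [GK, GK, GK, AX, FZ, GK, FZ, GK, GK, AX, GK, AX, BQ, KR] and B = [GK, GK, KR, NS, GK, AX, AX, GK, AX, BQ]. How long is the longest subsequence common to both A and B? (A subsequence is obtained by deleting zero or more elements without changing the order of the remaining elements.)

A longest common subsequence is GK, GK, GK, AX, AX, GK, AX, BQ (length 8); the LCS DP confirms no longer common subsequence exists.

8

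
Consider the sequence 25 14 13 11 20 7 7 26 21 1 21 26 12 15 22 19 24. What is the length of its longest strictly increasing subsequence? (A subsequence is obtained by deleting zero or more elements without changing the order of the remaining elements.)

5

Let dp[i] be the longest increasing subsequence ending at position i. Then dp = [1, 1, 1, 1, 2, 1, 1, 3, 3, 1, 3, 4, 2, 3, 4, 4, 5].
The maximum is 5; one witness is 14, 20, 21, 22, 24 at positions 2,5,9,15,17.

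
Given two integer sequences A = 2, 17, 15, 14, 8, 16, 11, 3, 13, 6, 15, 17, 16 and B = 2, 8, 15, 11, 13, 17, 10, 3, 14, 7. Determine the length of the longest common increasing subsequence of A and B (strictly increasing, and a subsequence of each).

A longest common strictly increasing subsequence is 2, 8, 11, 13, 17 (length 5); it appears in order in both A and B, and no longer such subsequence exists.

5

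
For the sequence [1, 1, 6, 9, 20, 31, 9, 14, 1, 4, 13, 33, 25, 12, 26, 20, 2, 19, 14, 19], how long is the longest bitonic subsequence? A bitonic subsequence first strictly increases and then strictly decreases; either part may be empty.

One longest bitonic subsequence is 1, 6, 9, 20, 31, 33, 26, 20, 19, 14 (positions 1,3,4,5,6,12,15,16,18,19): it rises to 33 then falls. Length 10 is optimal.

10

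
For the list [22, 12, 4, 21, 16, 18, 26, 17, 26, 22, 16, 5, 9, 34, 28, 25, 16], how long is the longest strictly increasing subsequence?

5

One longest increasing subsequence is 12, 16, 18, 26, 34 (positions 2,5,6,7,14), of length 5; no longer one exists.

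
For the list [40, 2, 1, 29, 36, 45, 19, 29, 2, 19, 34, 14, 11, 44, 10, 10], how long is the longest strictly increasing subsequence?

Let dp[i] be the longest increasing subsequence ending at position i. Then dp = [1, 1, 1, 2, 3, 4, 2, 3, 2, 3, 4, 3, 3, 5, 3, 3].
The maximum is 5; one witness is 2, 19, 29, 34, 44 at positions 2,7,8,11,14.

5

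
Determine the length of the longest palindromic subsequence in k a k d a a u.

3

One longest palindromic subsequence is aaa (positions 2,5,6); it reads the same forward and backward, and the interval DP gives dp[1][7] = 3.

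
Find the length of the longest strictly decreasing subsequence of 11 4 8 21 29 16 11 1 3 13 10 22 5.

5

Scanning left to right, the best length ending at each element is: 11→1, 4→2, 8→2, 21→1, 29→1, 16→2, 11→3, 1→4, 3→4, 13→3, 10→4, 22→2, 5→5.
So the longest decreasing subsequence has length 5, e.g. 21, 16, 11, 10, 5.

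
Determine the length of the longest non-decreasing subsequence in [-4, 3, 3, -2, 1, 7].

Let dp[i] be the longest non-decreasing subsequence ending at position i. Then dp = [1, 2, 3, 2, 3, 4].
The maximum is 4; one witness is -4, 3, 3, 7 at positions 1,2,3,6.

4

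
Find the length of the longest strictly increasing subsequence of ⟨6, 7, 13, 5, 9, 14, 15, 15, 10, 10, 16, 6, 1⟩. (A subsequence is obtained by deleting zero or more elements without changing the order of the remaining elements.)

One longest increasing subsequence is 6, 7, 13, 14, 15, 16 (positions 1,2,3,6,7,11), of length 6; no longer one exists.

6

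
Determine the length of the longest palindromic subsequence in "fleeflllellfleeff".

13

One longest palindromic subsequence is feelllellleef (positions 1,3,4,6,7,8,9,10,11,13,14,15,17); it reads the same forward and backward, and the interval DP gives dp[1][17] = 13.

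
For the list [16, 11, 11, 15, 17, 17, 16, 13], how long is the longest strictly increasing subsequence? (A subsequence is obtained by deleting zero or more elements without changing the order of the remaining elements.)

3

Scanning left to right, the best length ending at each element is: 16→1, 11→1, 11→1, 15→2, 17→3, 17→3, 16→3, 13→2.
So the longest increasing subsequence has length 3, e.g. 11, 15, 17.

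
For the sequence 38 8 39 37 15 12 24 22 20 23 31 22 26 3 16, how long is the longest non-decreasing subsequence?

5

Let dp[i] be the longest non-decreasing subsequence ending at position i. Then dp = [1, 1, 2, 2, 2, 2, 3, 3, 3, 4, 5, 4, 5, 1, 3].
The maximum is 5; one witness is 8, 15, 22, 23, 31 at positions 2,5,8,10,11.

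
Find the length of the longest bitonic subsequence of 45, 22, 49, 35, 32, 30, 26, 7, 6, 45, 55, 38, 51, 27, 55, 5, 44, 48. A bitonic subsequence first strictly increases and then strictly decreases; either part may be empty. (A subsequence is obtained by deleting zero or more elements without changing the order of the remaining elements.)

9

One longest bitonic subsequence is 45, 49, 35, 32, 30, 26, 7, 6, 5 (positions 1,3,4,5,6,7,8,9,16): it rises to 49 then falls. Length 9 is optimal.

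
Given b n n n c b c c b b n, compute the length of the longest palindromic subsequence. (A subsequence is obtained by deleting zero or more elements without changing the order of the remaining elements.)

6

One longest palindromic subsequence is nbccbn (positions 2,6,7,8,10,11); it reads the same forward and backward, and the interval DP gives dp[1][11] = 6.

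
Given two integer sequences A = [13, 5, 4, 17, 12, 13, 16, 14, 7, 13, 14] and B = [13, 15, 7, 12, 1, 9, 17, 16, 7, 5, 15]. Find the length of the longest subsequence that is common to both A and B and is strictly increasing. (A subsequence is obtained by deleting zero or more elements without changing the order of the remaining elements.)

A longest common strictly increasing subsequence is 13, 17 (length 2); it appears in order in both A and B, and no longer such subsequence exists.

2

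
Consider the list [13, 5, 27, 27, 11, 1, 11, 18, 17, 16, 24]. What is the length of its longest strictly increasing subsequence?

One longest increasing subsequence is 5, 11, 18, 24 (positions 2,5,8,11), of length 4; no longer one exists.

4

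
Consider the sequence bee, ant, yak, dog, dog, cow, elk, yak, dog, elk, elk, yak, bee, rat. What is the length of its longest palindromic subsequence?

Using dp[i][j] = 2 + dp[i+1][j−1] if the ends match, else max(dp[i+1][j], dp[i][j−1]):
dp[1][14] = 7. A witness is bee yak elk elk elk yak bee at positions 1,3,7,10,11,12,13.

7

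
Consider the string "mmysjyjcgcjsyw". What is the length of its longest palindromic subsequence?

One longest palindromic subsequence is ysjcgcjsy (positions 3,4,5,8,9,10,11,12,13); it reads the same forward and backward, and the interval DP gives dp[1][14] = 9.

9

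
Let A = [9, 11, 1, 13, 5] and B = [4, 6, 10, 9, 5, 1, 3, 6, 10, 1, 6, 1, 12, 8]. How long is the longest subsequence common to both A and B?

2

A longest common subsequence is 9, 1 (length 2); the LCS DP confirms no longer common subsequence exists.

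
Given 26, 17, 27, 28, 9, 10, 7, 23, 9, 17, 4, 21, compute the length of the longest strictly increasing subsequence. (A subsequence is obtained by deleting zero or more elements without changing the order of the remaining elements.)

One longest increasing subsequence is 9, 10, 17, 21 (positions 5,6,10,12), of length 4; no longer one exists.

4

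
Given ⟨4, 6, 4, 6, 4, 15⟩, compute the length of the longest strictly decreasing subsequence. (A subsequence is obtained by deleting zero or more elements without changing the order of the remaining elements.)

2

Let dp[i] be the longest decreasing subsequence ending at position i. Then dp = [1, 1, 2, 1, 2, 1].
The maximum is 2; one witness is 6, 4 at positions 2,3.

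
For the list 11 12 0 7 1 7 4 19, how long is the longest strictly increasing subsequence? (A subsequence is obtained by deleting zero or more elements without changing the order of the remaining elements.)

Scanning left to right, the best length ending at each element is: 11→1, 12→2, 0→1, 7→2, 1→2, 7→3, 4→3, 19→4.
So the longest increasing subsequence has length 4, e.g. 0, 1, 7, 19.

4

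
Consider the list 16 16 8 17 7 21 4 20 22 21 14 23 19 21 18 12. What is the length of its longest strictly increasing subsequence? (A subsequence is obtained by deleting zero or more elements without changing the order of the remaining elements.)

5

Let dp[i] be the longest increasing subsequence ending at position i. Then dp = [1, 1, 1, 2, 1, 3, 1, 3, 4, 4, 2, 5, 3, 4, 3, 2].
The maximum is 5; one witness is 16, 17, 21, 22, 23 at positions 1,4,6,9,12.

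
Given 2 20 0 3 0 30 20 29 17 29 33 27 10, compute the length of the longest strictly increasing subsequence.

One longest increasing subsequence is 2, 3, 20, 29, 33 (positions 1,4,7,8,11), of length 5; no longer one exists.

5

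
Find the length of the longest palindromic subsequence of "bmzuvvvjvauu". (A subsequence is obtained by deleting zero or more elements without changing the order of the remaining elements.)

6

One longest palindromic subsequence is uvvvvu (positions 4,5,6,7,9,12); it reads the same forward and backward, and the interval DP gives dp[1][12] = 6.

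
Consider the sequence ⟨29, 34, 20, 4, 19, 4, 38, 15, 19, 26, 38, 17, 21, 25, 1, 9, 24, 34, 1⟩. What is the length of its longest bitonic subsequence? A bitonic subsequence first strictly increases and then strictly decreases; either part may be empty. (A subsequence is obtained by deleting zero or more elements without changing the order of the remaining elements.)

8

One longest bitonic subsequence is 4, 15, 19, 26, 38, 25, 24, 1 (positions 4,8,9,10,11,14,17,19): it rises to 38 then falls. Length 8 is optimal.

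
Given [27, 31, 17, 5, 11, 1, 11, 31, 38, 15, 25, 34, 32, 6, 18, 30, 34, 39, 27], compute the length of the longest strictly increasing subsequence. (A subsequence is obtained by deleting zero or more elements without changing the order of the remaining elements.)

Let dp[i] be the longest increasing subsequence ending at position i. Then dp = [1, 2, 1, 1, 2, 1, 2, 3, 4, 3, 4, 5, 5, 2, 4, 5, 6, 7, 5].
The maximum is 7; one witness is 5, 11, 15, 25, 32, 34, 39 at positions 4,5,10,11,13,17,18.

7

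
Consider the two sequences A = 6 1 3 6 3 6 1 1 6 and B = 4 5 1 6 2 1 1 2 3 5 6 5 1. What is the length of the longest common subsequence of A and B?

Backtracking the LCS table gives one alignment: 6 (A1,B4) → 1 (A2,B7) → 3 (A3,B9) → 6 (A4,B11) → 1 (A8,B13).
So the longest common subsequence has length 5.

5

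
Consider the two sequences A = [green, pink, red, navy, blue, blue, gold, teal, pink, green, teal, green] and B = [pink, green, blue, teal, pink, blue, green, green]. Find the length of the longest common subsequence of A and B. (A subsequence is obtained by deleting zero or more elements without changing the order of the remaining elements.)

A longest common subsequence is green, blue, teal, pink, green, green (length 6); the LCS DP confirms no longer common subsequence exists.

6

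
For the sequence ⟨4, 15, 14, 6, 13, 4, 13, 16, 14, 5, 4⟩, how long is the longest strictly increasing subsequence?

One longest increasing subsequence is 4, 6, 13, 16 (positions 1,4,5,8), of length 4; no longer one exists.

4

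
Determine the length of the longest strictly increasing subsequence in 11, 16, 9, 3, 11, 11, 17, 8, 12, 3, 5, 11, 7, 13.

One longest increasing subsequence is 9, 11, 12, 13 (positions 3,5,9,14), of length 4; no longer one exists.

4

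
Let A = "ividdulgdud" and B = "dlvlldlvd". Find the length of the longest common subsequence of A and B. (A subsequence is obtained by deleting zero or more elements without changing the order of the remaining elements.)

Backtracking the LCS table gives one alignment: v (A2,B3) → d (A5,B6) → l (A7,B7) → d (A11,B9).
So the longest common subsequence has length 4.

4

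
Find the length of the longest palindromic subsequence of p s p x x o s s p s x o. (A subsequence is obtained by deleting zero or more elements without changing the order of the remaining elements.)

6

One longest palindromic subsequence is spssps (positions 2,3,7,8,9,10); it reads the same forward and backward, and the interval DP gives dp[1][12] = 6.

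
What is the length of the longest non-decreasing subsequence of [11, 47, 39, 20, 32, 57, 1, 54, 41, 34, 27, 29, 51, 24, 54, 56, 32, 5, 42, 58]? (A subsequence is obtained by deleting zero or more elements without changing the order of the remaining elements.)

8

Scanning left to right, the best length ending at each element is: 11→1, 47→2, 39→2, 20→2, 32→3, 57→4, 1→1, 54→4, 41→4, 34→4, 27→3, 29→4, 51→5, 24→3, 54→6, 56→7, 32→5, 5→2, 42→6, 58→8.
So the longest non-decreasing subsequence has length 8, e.g. 11, 20, 32, 41, 51, 54, 56, 58.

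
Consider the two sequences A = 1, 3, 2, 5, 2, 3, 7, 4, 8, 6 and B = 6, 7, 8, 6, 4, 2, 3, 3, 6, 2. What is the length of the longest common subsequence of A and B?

A longest common subsequence is 3, 3, 6 (length 3); the LCS DP confirms no longer common subsequence exists.

3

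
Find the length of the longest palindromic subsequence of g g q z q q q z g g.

9

Using dp[i][j] = 2 + dp[i+1][j−1] if the ends match, else max(dp[i+1][j], dp[i][j−1]):
dp[1][10] = 9. A witness is ggzqqqzgg at positions 1,2,4,5,6,7,8,9,10.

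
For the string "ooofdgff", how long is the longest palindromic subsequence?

One longest palindromic subsequence is fff (positions 4,7,8); it reads the same forward and backward, and the interval DP gives dp[1][8] = 3.

3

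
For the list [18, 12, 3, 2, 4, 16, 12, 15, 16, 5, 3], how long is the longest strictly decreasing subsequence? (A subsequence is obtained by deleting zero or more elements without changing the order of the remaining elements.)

Scanning left to right, the best length ending at each element is: 18→1, 12→2, 3→3, 2→4, 4→3, 16→2, 12→3, 15→3, 16→2, 5→4, 3→5.
So the longest decreasing subsequence has length 5, e.g. 18, 16, 12, 5, 3.

5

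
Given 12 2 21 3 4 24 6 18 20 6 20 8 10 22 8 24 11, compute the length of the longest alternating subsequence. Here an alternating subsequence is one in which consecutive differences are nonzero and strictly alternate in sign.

14

A longest alternating subsequence is 12, 2, 21, 3, 24, 6, 18, 6, 20, 8, 10, 8, 24, 11 (positions 1,2,3,4,6,7,8,10,11,12,13,15,16,17); its 13 consecutive differences strictly alternate in sign, and length 14 is optimal.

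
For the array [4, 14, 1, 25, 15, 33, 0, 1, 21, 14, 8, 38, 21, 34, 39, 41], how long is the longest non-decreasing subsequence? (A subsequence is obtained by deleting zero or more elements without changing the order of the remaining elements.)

8

Scanning left to right, the best length ending at each element is: 4→1, 14→2, 1→1, 25→3, 15→3, 33→4, 0→1, 1→2, 21→4, 14→3, 8→3, 38→5, 21→5, 34→6, 39→7, 41→8.
So the longest non-decreasing subsequence has length 8, e.g. 4, 14, 15, 21, 21, 34, 39, 41.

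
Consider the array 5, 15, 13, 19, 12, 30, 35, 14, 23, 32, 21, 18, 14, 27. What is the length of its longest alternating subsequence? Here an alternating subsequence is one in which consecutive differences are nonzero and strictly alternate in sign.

10

Track the best alternating length ending on an up-step vs a down-step at each position: up/down = 1/1, 2/1, 2/3, 4/1, 2/5, 6/1, 6/1, 6/7, 8/7, 8/7, 8/9, 8/9, 6/9, 10/9.
The maximum over both is 10; one such subsequence is 5, 15, 13, 19, 12, 30, 14, 23, 21, 27.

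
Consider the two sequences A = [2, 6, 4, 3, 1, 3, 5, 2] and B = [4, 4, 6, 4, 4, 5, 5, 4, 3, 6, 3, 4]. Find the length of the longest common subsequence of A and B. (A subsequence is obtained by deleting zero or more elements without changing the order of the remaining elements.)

4

Backtracking the LCS table gives one alignment: 6 (A2,B3) → 4 (A3,B8) → 3 (A4,B9) → 3 (A6,B11).
So the longest common subsequence has length 4.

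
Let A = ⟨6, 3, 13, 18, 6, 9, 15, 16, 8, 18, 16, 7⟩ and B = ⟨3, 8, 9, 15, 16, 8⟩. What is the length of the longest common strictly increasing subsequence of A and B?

A longest common strictly increasing subsequence is 3, 9, 15, 16 (length 4); it appears in order in both A and B, and no longer such subsequence exists.

4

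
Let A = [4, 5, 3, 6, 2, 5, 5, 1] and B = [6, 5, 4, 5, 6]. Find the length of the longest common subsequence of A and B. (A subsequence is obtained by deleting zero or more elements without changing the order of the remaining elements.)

3

Backtracking the LCS table gives one alignment: 4 (A1,B3) → 5 (A2,B4) → 6 (A4,B5).
So the longest common subsequence has length 3.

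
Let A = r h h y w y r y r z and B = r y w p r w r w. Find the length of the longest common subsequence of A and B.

A longest common subsequence is rywrr (length 5); the LCS DP confirms no longer common subsequence exists.

5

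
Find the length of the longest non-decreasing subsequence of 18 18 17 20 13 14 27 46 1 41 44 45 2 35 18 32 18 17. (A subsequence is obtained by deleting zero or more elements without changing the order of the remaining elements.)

7

Let dp[i] be the longest non-decreasing subsequence ending at position i. Then dp = [1, 2, 1, 3, 1, 2, 4, 5, 1, 5, 6, 7, 2, 5, 3, 5, 4, 3].
The maximum is 7; one witness is 18, 18, 20, 27, 41, 44, 45 at positions 1,2,4,7,10,11,12.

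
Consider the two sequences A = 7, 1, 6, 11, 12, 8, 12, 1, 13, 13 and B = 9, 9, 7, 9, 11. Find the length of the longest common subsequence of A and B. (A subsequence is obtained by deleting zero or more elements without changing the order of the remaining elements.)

Backtracking the LCS table gives one alignment: 7 (A1,B3) → 11 (A4,B5).
So the longest common subsequence has length 2.

2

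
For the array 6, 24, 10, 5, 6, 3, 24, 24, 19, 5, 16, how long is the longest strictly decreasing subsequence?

One longest decreasing subsequence is 24, 10, 5, 3 (positions 2,3,4,6), of length 4; no longer one exists.

4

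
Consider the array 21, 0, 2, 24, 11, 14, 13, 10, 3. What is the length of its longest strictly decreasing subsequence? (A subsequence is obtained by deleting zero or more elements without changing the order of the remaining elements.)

5

One longest decreasing subsequence is 21, 14, 13, 10, 3 (positions 1,6,7,8,9), of length 5; no longer one exists.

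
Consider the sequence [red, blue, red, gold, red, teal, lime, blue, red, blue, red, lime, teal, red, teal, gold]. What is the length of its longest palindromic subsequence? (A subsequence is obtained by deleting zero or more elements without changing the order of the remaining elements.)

11

Using dp[i][j] = 2 + dp[i+1][j−1] if the ends match, else max(dp[i+1][j], dp[i][j−1]):
dp[1][16] = 11. A witness is gold red teal lime red blue red lime teal red gold at positions 4,5,6,7,9,10,11,12,13,14,16.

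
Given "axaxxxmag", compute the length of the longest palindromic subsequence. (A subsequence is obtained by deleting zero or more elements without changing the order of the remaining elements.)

6

Using dp[i][j] = 2 + dp[i+1][j−1] if the ends match, else max(dp[i+1][j], dp[i][j−1]):
dp[1][9] = 6. A witness is axxxxa at positions 1,2,4,5,6,8.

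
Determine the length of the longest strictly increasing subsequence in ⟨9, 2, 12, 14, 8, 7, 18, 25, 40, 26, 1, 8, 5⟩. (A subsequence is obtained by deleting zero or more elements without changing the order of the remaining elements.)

6

Let dp[i] be the longest increasing subsequence ending at position i. Then dp = [1, 1, 2, 3, 2, 2, 4, 5, 6, 6, 1, 3, 2].
The maximum is 6; one witness is 9, 12, 14, 18, 25, 40 at positions 1,3,4,7,8,9.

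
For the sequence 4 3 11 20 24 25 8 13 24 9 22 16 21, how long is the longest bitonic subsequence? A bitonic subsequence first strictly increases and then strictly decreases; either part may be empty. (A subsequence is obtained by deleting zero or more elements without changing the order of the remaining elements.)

8

One longest bitonic subsequence is 4, 11, 20, 24, 25, 24, 22, 21 (positions 1,3,4,5,6,9,11,13): it rises to 25 then falls. Length 8 is optimal.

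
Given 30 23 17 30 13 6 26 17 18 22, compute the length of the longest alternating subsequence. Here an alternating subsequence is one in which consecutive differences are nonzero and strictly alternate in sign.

Track the best alternating length ending on an up-step vs a down-step at each position: up/down = 1/1, 1/2, 1/2, 3/1, 1/4, 1/4, 5/4, 5/6, 7/6, 7/6.
The maximum over both is 7; one such subsequence is 30, 23, 30, 13, 26, 17, 18.

7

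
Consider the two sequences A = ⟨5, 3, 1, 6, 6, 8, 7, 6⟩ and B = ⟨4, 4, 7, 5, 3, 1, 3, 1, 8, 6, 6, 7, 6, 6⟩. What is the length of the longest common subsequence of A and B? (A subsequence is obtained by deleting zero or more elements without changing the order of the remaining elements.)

A longest common subsequence is 5, 3, 1, 6, 6, 7, 6 (length 7); the LCS DP confirms no longer common subsequence exists.

7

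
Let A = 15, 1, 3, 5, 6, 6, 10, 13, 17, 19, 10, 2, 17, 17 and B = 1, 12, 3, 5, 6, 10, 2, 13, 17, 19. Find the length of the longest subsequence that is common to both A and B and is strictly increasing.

8

For each value that appears in both, track the longest common increasing run ending there.
The best achievable length is 8; one witness is 1, 3, 5, 6, 10, 13, 17, 19 (A-positions 2,3,4,5,7,8,9,10, B-positions 1,3,4,5,6,8,9,10).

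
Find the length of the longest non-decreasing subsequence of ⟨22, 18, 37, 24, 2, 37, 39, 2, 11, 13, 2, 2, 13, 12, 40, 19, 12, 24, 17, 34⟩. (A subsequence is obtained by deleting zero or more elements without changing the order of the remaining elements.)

8

Scanning left to right, the best length ending at each element is: 22→1, 18→1, 37→2, 24→2, 2→1, 37→3, 39→4, 2→2, 11→3, 13→4, 2→3, 2→4, 13→5, 12→5, 40→6, 19→6, 12→6, 24→7, 17→7, 34→8.
So the longest non-decreasing subsequence has length 8, e.g. 2, 2, 11, 13, 13, 19, 24, 34.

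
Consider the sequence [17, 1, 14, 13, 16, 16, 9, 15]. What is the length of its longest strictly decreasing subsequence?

Scanning left to right, the best length ending at each element is: 17→1, 1→2, 14→2, 13→3, 16→2, 16→2, 9→4, 15→3.
So the longest decreasing subsequence has length 4, e.g. 17, 14, 13, 9.

4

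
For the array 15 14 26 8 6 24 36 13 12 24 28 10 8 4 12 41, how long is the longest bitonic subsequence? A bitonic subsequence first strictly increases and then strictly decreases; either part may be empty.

8

Let inc[i] be the LIS ending at i and dec[i] the longest strictly decreasing subsequence starting at i. inc = [1, 1, 2, 1, 1, 2, 3, 2, 2, 3, 4, 2, 2, 1, 3, 5], dec = [7, 6, 7, 3, 2, 6, 6, 5, 4, 4, 4, 3, 2, 1, 1, 1].
max_i inc[i]+dec[i]−1 = 8, with one witness 15, 26, 24, 13, 12, 10, 8, 4.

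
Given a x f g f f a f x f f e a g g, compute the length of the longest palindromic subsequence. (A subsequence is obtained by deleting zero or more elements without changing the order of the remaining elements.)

9

Using dp[i][j] = 2 + dp[i+1][j−1] if the ends match, else max(dp[i+1][j], dp[i][j−1]):
dp[1][15] = 9. A witness is afffafffa at positions 1,3,5,6,7,8,10,11,13.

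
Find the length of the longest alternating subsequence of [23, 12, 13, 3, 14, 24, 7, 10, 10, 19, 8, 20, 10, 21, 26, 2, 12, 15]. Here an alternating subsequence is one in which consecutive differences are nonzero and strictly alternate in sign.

13

Track the best alternating length ending on an up-step vs a down-step at each position: up/down = 1/1, 1/2, 3/2, 1/4, 5/2, 5/1, 5/6, 7/6, 7/6, 7/6, 7/8, 9/6, 9/10, 11/6, 11/1, 1/12, 13/12, 13/12.
The maximum over both is 13; one such subsequence is 23, 12, 13, 3, 14, 7, 10, 8, 20, 10, 21, 2, 12.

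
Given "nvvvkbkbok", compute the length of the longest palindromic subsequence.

5

One longest palindromic subsequence is kbkbk (positions 5,6,7,8,10); it reads the same forward and backward, and the interval DP gives dp[1][10] = 5.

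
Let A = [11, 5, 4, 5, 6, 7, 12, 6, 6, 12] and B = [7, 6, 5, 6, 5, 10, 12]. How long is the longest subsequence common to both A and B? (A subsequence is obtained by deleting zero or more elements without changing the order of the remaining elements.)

Backtracking the LCS table gives one alignment: 7 (A6,B1) → 6 (A8,B2) → 6 (A9,B4) → 12 (A10,B7).
So the longest common subsequence has length 4.

4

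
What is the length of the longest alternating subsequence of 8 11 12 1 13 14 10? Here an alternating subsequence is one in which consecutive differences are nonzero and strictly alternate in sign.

Track the best alternating length ending on an up-step vs a down-step at each position: up/down = 1/1, 2/1, 2/1, 1/3, 4/1, 4/1, 4/5.
The maximum over both is 5; one such subsequence is 8, 11, 1, 13, 10.

5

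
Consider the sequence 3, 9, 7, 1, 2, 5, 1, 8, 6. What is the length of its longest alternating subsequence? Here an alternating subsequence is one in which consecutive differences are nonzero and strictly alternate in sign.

7

A longest alternating subsequence is 3, 9, 1, 2, 1, 8, 6 (positions 1,2,4,5,7,8,9); its 6 consecutive differences strictly alternate in sign, and length 7 is optimal.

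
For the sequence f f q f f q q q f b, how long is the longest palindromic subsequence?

Using dp[i][j] = 2 + dp[i+1][j−1] if the ends match, else max(dp[i+1][j], dp[i][j−1]):
dp[1][10] = 6. A witness is fqqqqf at positions 2,3,6,7,8,9.

6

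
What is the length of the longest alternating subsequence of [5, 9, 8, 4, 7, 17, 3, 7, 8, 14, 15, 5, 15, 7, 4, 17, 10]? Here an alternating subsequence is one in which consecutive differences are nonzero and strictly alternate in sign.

11

Track the best alternating length ending on an up-step vs a down-step at each position: up/down = 1/1, 2/1, 2/3, 1/3, 4/3, 4/1, 1/5, 6/5, 6/5, 6/5, 6/5, 6/7, 8/5, 8/9, 6/9, 10/1, 10/11.
The maximum over both is 11; one such subsequence is 5, 9, 4, 7, 3, 7, 5, 15, 7, 17, 10.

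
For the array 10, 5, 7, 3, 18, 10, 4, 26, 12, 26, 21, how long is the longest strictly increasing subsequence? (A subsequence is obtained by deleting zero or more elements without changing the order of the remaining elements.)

Let dp[i] be the longest increasing subsequence ending at position i. Then dp = [1, 1, 2, 1, 3, 3, 2, 4, 4, 5, 5].
The maximum is 5; one witness is 5, 7, 10, 12, 26 at positions 2,3,6,9,10.

5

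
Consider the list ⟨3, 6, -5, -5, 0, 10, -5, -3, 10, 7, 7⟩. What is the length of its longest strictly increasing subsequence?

One longest increasing subsequence is 3, 6, 10 (positions 1,2,6), of length 3; no longer one exists.

3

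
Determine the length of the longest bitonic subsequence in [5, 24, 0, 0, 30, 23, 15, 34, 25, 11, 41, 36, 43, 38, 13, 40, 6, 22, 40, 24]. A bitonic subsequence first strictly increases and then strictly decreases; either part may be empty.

One longest bitonic subsequence is 5, 24, 30, 34, 41, 43, 38, 13, 6 (positions 1,2,5,8,11,13,14,15,17): it rises to 43 then falls. Length 9 is optimal.

9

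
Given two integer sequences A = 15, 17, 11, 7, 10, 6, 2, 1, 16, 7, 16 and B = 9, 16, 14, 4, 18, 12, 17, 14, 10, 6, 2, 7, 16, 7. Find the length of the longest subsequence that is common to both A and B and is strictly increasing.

A longest common strictly increasing subsequence is 6, 7, 16 (length 3); it appears in order in both A and B, and no longer such subsequence exists.

3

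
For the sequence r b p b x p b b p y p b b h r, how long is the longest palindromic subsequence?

10

One longest palindromic subsequence is rbbpbbpbbr (positions 1,2,4,6,7,8,11,12,13,15); it reads the same forward and backward, and the interval DP gives dp[1][15] = 10.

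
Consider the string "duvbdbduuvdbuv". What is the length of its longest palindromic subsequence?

8

Using dp[i][j] = 2 + dp[i+1][j−1] if the ends match, else max(dp[i+1][j], dp[i][j−1]):
dp[1][14] = 8. A witness is vbduudbv at positions 3,6,7,8,9,11,12,14.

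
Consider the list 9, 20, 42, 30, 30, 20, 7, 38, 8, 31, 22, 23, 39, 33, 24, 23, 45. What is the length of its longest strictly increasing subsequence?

6

One longest increasing subsequence is 9, 20, 30, 38, 39, 45 (positions 1,2,4,8,13,17), of length 6; no longer one exists.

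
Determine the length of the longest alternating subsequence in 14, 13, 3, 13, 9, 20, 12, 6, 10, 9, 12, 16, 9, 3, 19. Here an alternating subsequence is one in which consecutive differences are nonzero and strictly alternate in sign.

Track the best alternating length ending on an up-step vs a down-step at each position: up/down = 1/1, 1/2, 1/2, 3/2, 3/4, 5/1, 5/6, 3/6, 7/6, 7/8, 9/6, 9/6, 7/10, 1/10, 11/6.
The maximum over both is 11; one such subsequence is 14, 3, 13, 9, 20, 6, 10, 9, 12, 9, 19.

11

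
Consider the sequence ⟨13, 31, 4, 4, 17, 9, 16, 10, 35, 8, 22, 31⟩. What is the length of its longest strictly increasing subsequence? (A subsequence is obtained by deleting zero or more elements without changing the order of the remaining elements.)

5

Let dp[i] be the longest increasing subsequence ending at position i. Then dp = [1, 2, 1, 1, 2, 2, 3, 3, 4, 2, 4, 5].
The maximum is 5; one witness is 4, 9, 16, 22, 31 at positions 3,6,7,11,12.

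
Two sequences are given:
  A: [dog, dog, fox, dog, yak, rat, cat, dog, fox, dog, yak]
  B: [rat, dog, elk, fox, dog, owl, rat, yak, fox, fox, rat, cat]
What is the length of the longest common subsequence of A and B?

A longest common subsequence is dog, fox, dog, yak, rat, cat (length 6); the LCS DP confirms no longer common subsequence exists.

6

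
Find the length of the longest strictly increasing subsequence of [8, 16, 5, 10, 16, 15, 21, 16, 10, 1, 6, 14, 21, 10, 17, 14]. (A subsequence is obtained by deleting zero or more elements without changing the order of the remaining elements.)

5

Scanning left to right, the best length ending at each element is: 8→1, 16→2, 5→1, 10→2, 16→3, 15→3, 21→4, 16→4, 10→2, 1→1, 6→2, 14→3, 21→5, 10→3, 17→5, 14→4.
So the longest increasing subsequence has length 5, e.g. 8, 10, 15, 16, 21.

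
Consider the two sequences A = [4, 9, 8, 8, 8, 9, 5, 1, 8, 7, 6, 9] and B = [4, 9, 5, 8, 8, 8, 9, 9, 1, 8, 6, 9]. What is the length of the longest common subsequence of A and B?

A longest common subsequence is 4, 9, 8, 8, 8, 9, 1, 8, 6, 9 (length 10); the LCS DP confirms no longer common subsequence exists.

10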